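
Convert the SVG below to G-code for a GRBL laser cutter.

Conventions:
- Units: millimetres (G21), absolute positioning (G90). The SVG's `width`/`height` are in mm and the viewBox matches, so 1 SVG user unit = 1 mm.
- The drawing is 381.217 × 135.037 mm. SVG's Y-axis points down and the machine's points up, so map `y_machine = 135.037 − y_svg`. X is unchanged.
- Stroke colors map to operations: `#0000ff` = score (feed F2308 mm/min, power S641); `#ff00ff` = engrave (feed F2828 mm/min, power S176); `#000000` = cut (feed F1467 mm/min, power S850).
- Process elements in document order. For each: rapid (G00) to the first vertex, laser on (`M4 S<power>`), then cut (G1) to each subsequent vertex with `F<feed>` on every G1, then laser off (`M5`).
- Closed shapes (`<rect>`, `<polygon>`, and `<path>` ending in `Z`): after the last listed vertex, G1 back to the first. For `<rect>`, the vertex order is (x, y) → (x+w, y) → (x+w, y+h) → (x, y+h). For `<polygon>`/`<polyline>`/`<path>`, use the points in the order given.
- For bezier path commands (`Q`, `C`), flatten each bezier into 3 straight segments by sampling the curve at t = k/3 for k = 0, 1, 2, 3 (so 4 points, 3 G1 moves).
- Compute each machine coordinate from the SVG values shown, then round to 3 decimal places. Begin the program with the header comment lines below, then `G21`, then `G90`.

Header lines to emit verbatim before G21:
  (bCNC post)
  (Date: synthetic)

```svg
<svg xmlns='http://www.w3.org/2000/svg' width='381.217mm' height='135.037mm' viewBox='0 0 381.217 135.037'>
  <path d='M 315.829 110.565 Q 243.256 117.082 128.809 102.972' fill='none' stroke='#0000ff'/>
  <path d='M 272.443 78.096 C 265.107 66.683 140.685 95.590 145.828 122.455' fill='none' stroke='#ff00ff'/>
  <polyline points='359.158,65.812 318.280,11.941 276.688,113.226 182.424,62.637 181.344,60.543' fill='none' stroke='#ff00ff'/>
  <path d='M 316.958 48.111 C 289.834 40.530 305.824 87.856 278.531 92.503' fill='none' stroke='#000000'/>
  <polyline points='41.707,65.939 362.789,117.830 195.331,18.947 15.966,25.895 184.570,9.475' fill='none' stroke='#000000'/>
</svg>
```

(bCNC post)
(Date: synthetic)
G21
G90
G00 X315.829 Y24.472
M4 S641
G1 X262.794 Y22.419 F2308
G1 X200.454 Y24.950 F2308
G1 X128.809 Y32.065 F2308
M5
G00 X272.443 Y56.941
M4 S176
G1 X235.214 Y56.483 F2828
G1 X174.738 Y38.559 F2828
G1 X145.828 Y12.582 F2828
M5
G00 X359.158 Y69.225
M4 S176
G1 X318.280 Y123.096 F2828
G1 X276.688 Y21.811 F2828
G1 X182.424 Y72.400 F2828
G1 X181.344 Y74.494 F2828
M5
G00 X316.958 Y86.926
M4 S850
G1 X301.005 Y79.819 F1467
G1 X294.596 Y57.793 F1467
G1 X278.531 Y42.534 F1467
M5
G00 X41.707 Y69.098
M4 S850
G1 X362.789 Y17.207 F1467
G1 X195.331 Y116.090 F1467
G1 X15.966 Y109.142 F1467
G1 X184.570 Y125.562 F1467
M5

Since the viewBox matches the mm dimensions, user units are millimetres directly. The only transform is the Y-flip y_m = 135.037 − y_svg.

Shape 1 is a quadratic bezier drawn with `<path>`. Its stroke #0000ff means score at S641, F2308. After flipping Y the toolpath is (315.829,24.472) → (262.794,22.419) → (200.454,24.950) → (128.809,32.065).

Shape 2 is a cubic bezier drawn with `<path>`. Its stroke #ff00ff means engrave at S176, F2828. After flipping Y the toolpath is (272.443,56.941) → (235.214,56.483) → (174.738,38.559) → (145.828,12.582).

Shape 3 is a open polyline drawn with `<polyline>`. Its stroke #ff00ff means engrave at S176, F2828. After flipping Y the toolpath is (359.158,69.225) → (318.280,123.096) → (276.688,21.811) → (182.424,72.400) → (181.344,74.494).

Shape 4 is a cubic bezier drawn with `<path>`. Its stroke #000000 means cut at S850, F1467. After flipping Y the toolpath is (316.958,86.926) → (301.005,79.819) → (294.596,57.793) → (278.531,42.534).

Shape 5 is a open polyline drawn with `<polyline>`. Its stroke #000000 means cut at S850, F1467. After flipping Y the toolpath is (41.707,69.098) → (362.789,17.207) → (195.331,116.090) → (15.966,109.142) → (184.570,125.562).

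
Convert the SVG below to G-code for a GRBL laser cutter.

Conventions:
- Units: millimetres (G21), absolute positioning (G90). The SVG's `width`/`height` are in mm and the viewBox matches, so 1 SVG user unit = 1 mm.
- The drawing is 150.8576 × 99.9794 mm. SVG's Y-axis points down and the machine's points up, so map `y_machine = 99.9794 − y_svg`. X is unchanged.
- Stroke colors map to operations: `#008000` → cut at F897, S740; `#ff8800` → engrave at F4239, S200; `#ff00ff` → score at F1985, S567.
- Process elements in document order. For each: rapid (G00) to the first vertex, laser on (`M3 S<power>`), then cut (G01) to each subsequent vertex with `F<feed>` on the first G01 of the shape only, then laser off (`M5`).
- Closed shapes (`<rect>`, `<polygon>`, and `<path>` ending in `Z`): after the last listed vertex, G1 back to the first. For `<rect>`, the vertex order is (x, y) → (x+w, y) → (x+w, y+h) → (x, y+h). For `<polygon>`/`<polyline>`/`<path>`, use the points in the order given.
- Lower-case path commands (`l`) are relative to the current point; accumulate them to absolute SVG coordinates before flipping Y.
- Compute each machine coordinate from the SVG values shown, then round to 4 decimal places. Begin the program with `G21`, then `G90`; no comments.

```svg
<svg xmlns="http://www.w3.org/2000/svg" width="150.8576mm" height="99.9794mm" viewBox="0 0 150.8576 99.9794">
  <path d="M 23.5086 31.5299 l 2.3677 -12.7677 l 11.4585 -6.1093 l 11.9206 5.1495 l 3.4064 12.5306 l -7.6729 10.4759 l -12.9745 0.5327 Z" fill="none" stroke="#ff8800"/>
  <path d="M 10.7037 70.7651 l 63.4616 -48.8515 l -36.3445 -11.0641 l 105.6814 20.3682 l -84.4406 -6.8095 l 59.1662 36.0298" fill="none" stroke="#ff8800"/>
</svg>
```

G21
G90
G00 X23.5086 Y68.4495
M3 S200
G01 X25.8763 Y81.2172 F4239
G01 X37.3348 Y87.3265
G01 X49.2554 Y82.1770
G01 X52.6618 Y69.6464
G01 X44.9889 Y59.1705
G01 X32.0144 Y58.6378
G01 X23.5086 Y68.4495
M5
G00 X10.7037 Y29.2143
M3 S200
G01 X74.1653 Y78.0658 F4239
G01 X37.8208 Y89.1299
G01 X143.5022 Y68.7617
G01 X59.0616 Y75.5712
G01 X118.2278 Y39.5414
M5

viewBox `0 0 150.8576 99.9794` with mm width/height → 1 unit = 1 mm. Flip: y_m = 99.9794 − y_svg.

**Shape 1** — `<path>` regular polygon, stroke `#ff8800` → engrave (S200, F4239). Machine vertices: (23.5086,68.4495) → (25.8763,81.2172) → (37.3348,87.3265) → (49.2554,82.1770) → (52.6618,69.6464) → (44.9889,59.1705) → (32.0144,58.6378) → (23.5086,68.4495). Closed: final G1 returns to the first vertex.

**Shape 2** — `<path>` open polyline, stroke `#ff8800` → engrave (S200, F4239). Machine vertices: (10.7037,29.2143) → (74.1653,78.0658) → (37.8208,89.1299) → (143.5022,68.7617) → (59.0616,75.5712) → (118.2278,39.5414). Open path.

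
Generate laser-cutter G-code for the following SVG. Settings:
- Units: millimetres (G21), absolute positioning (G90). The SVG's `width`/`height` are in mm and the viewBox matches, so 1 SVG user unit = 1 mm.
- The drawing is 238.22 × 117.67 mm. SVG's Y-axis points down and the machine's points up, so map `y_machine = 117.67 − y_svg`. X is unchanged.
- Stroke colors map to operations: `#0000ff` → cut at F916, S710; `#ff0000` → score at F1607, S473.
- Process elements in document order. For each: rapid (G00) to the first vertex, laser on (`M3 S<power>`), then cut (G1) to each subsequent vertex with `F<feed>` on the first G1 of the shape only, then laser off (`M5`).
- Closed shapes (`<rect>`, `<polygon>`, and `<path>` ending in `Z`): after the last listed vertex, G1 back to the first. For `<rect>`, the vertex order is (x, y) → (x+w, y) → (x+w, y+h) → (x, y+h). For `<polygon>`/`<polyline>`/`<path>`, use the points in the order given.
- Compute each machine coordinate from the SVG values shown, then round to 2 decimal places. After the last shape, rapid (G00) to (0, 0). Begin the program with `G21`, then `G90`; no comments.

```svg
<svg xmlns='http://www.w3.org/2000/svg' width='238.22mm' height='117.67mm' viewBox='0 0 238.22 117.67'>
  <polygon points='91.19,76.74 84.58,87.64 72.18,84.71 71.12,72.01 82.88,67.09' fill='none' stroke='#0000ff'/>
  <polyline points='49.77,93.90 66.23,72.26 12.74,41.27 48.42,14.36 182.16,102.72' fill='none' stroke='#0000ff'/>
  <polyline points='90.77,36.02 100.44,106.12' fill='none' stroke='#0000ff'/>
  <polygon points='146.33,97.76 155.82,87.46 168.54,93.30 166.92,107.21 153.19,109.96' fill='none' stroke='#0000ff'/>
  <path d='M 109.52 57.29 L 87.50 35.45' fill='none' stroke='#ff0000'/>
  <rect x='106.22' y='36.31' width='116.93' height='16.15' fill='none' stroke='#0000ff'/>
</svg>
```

G21
G90
G00 X91.19 Y40.93
M3 S710
G1 X84.58 Y30.03 F916
G1 X72.18 Y32.96
G1 X71.12 Y45.66
G1 X82.88 Y50.58
G1 X91.19 Y40.93
M5
G00 X49.77 Y23.77
M3 S710
G1 X66.23 Y45.41 F916
G1 X12.74 Y76.40
G1 X48.42 Y103.31
G1 X182.16 Y14.95
M5
G00 X90.77 Y81.65
M3 S710
G1 X100.44 Y11.55 F916
M5
G00 X146.33 Y19.91
M3 S710
G1 X155.82 Y30.21 F916
G1 X168.54 Y24.37
G1 X166.92 Y10.46
G1 X153.19 Y7.71
G1 X146.33 Y19.91
M5
G00 X109.52 Y60.38
M3 S473
G1 X87.50 Y82.22 F1607
M5
G00 X106.22 Y81.36
M3 S710
G1 X223.15 Y81.36 F916
G1 X223.15 Y65.21
G1 X106.22 Y65.21
G1 X106.22 Y81.36
M5
G00 X0.00 Y0.00

Since the viewBox matches the mm dimensions, user units are millimetres directly. The only transform is the Y-flip y_m = 117.67 − y_svg.

Shape 1 is a regular polygon drawn with `<polygon>`. Its stroke #0000ff means cut at S710, F916. After flipping Y the toolpath is (91.19,40.93) → (84.58,30.03) → (72.18,32.96) → (71.12,45.66) → (82.88,50.58) → (91.19,40.93), returning to the start.

Shape 2 is a open polyline drawn with `<polyline>`. Its stroke #0000ff means cut at S710, F916. After flipping Y the toolpath is (49.77,23.77) → (66.23,45.41) → (12.74,76.40) → (48.42,103.31) → (182.16,14.95).

Shape 3 is a line segment drawn with `<polyline>`. Its stroke #0000ff means cut at S710, F916. After flipping Y the toolpath is (90.77,81.65) → (100.44,11.55).

Shape 4 is a regular polygon drawn with `<polygon>`. Its stroke #0000ff means cut at S710, F916. After flipping Y the toolpath is (146.33,19.91) → (155.82,30.21) → (168.54,24.37) → (166.92,10.46) → (153.19,7.71) → (146.33,19.91), returning to the start.

Shape 5 is a line segment drawn with `<path>`. Its stroke #ff0000 means score at S473, F1607. After flipping Y the toolpath is (109.52,60.38) → (87.50,82.22).

Shape 6 is a rectangle drawn with `<rect>`. Its stroke #0000ff means cut at S710, F916. After flipping Y the toolpath is (106.22,81.36) → (223.15,81.36) → (223.15,65.21) → (106.22,65.21) → (106.22,81.36), returning to the start.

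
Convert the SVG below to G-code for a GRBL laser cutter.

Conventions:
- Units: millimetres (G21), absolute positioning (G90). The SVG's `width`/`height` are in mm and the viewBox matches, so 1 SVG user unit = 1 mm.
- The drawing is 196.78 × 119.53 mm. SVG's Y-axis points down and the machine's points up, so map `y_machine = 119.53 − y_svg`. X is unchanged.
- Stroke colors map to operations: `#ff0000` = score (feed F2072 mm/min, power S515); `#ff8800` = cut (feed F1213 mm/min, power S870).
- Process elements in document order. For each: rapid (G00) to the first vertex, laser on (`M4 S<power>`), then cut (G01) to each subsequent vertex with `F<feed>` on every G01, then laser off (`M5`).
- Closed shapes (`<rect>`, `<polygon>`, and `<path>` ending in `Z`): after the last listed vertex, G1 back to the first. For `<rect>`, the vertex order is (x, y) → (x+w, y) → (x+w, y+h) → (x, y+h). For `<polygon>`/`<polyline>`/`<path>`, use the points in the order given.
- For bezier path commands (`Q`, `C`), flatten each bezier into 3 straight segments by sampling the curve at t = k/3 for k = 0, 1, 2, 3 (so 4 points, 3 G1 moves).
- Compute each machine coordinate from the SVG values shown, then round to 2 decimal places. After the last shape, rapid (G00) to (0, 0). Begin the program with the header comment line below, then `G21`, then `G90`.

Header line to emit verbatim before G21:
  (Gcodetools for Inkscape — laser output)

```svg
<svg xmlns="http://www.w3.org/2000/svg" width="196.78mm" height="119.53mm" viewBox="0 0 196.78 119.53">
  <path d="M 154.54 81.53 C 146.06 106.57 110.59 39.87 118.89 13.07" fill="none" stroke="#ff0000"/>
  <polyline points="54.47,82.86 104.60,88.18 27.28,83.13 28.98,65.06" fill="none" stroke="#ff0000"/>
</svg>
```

(Gcodetools for Inkscape — laser output)
G21
G90
G00 X154.54 Y38.00
M4 S515
G01 X139.68 Y38.66 F2072
G01 X122.56 Y71.24 F2072
G01 X118.89 Y106.46 F2072
M5
G00 X54.47 Y36.67
M4 S515
G01 X104.60 Y31.35 F2072
G01 X27.28 Y36.40 F2072
G01 X28.98 Y54.47 F2072
M5
G00 X0.00 Y0.00

1 u = 1 mm; y_m = 119.53 − y.

[1] `<path>` cubic bezier, #ff0000→score S515 F2072: (154.54,38.00) → (139.68,38.66) → (122.56,71.24) → (118.89,106.46)

[2] `<polyline>` open polyline, #ff0000→score S515 F2072: (54.47,36.67) → (104.60,31.35) → (27.28,36.40) → (28.98,54.47)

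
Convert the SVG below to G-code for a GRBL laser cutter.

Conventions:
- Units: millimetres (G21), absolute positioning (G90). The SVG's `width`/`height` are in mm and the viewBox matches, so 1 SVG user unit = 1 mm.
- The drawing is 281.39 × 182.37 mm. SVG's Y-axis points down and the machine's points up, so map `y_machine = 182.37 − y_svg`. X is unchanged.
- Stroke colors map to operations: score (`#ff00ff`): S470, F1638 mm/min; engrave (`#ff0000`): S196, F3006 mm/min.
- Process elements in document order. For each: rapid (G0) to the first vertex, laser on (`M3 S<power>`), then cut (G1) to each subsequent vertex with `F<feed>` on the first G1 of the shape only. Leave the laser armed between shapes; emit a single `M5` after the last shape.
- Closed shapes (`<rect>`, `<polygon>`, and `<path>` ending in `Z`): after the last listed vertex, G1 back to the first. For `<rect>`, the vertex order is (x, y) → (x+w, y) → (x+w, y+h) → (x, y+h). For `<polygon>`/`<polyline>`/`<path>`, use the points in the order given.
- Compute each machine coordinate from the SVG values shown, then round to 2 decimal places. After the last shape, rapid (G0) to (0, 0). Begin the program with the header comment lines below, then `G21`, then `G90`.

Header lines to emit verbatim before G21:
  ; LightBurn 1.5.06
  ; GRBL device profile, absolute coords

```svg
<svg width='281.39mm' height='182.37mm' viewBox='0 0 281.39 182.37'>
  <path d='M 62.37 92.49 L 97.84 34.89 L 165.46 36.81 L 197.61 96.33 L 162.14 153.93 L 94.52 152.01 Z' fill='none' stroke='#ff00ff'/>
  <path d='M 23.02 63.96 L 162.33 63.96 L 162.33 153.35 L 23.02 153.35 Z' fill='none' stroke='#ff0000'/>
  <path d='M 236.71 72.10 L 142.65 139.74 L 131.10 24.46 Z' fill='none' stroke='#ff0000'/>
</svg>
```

; LightBurn 1.5.06
; GRBL device profile, absolute coords
G21
G90
G0 X62.37 Y89.88
M3 S470
G1 X97.84 Y147.48 F1638
G1 X165.46 Y145.56
G1 X197.61 Y86.04
G1 X162.14 Y28.44
G1 X94.52 Y30.36
G1 X62.37 Y89.88
G0 X23.02 Y118.41
M3 S196
G1 X162.33 Y118.41 F3006
G1 X162.33 Y29.02
G1 X23.02 Y29.02
G1 X23.02 Y118.41
G0 X236.71 Y110.27
M3 S196
G1 X142.65 Y42.63 F3006
G1 X131.10 Y157.91
G1 X236.71 Y110.27
M5
G0 X0.00 Y0.00

1 u = 1 mm; y_m = 182.37 − y.

[1] `<path>` regular polygon, #ff00ff→score S470 F1638: (62.37,89.88) → (97.84,147.48) → (165.46,145.56) → (197.61,86.04) → (162.14,28.44) → (94.52,30.36) → (62.37,89.88) (closed)

[2] `<path>` rectangle, #ff0000→engrave S196 F3006: (23.02,118.41) → (162.33,118.41) → (162.33,29.02) → (23.02,29.02) → (23.02,118.41) (closed)

[3] `<path>` regular polygon, #ff0000→engrave S196 F3006: (236.71,110.27) → (142.65,42.63) → (131.10,157.91) → (236.71,110.27) (closed)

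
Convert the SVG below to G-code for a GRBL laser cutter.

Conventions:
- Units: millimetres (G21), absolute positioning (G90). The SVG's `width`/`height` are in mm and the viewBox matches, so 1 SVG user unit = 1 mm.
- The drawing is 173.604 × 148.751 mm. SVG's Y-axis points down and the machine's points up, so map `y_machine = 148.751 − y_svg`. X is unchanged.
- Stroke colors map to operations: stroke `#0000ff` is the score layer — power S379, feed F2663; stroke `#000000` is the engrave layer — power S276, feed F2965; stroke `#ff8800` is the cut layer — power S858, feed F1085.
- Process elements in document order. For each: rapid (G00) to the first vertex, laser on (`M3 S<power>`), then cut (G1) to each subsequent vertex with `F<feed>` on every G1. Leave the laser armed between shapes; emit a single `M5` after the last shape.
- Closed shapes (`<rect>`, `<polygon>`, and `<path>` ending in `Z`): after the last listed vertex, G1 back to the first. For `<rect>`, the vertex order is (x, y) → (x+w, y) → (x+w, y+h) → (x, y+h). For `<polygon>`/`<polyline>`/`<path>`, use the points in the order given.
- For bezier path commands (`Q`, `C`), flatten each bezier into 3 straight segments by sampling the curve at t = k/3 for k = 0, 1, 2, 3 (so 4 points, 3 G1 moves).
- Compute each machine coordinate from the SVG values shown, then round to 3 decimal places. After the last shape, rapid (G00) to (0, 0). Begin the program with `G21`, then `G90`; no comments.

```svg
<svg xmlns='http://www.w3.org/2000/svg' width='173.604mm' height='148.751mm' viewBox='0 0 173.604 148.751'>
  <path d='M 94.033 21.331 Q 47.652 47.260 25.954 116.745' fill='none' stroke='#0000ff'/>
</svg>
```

G21
G90
G00 X94.033 Y127.420
M3 S379
G1 X65.855 Y105.294 F2663
G1 X43.162 Y73.490 F2663
G1 X25.954 Y32.006 F2663
M5
G00 X0.000 Y0.000

viewBox `0 0 173.604 148.751` with mm width/height → 1 unit = 1 mm. Flip: y_m = 148.751 − y_svg.

**Shape 1** — `<path>` quadratic bezier, stroke `#0000ff` → score (S379, F2663). Control points (SVG): P0=(94.033,21.331), P1=(47.652,47.260), P2=(25.954,116.745); sampled at t=k/3. Machine vertices: (94.033,127.420) → (65.855,105.294) → (43.162,73.490) → (25.954,32.006). Open path.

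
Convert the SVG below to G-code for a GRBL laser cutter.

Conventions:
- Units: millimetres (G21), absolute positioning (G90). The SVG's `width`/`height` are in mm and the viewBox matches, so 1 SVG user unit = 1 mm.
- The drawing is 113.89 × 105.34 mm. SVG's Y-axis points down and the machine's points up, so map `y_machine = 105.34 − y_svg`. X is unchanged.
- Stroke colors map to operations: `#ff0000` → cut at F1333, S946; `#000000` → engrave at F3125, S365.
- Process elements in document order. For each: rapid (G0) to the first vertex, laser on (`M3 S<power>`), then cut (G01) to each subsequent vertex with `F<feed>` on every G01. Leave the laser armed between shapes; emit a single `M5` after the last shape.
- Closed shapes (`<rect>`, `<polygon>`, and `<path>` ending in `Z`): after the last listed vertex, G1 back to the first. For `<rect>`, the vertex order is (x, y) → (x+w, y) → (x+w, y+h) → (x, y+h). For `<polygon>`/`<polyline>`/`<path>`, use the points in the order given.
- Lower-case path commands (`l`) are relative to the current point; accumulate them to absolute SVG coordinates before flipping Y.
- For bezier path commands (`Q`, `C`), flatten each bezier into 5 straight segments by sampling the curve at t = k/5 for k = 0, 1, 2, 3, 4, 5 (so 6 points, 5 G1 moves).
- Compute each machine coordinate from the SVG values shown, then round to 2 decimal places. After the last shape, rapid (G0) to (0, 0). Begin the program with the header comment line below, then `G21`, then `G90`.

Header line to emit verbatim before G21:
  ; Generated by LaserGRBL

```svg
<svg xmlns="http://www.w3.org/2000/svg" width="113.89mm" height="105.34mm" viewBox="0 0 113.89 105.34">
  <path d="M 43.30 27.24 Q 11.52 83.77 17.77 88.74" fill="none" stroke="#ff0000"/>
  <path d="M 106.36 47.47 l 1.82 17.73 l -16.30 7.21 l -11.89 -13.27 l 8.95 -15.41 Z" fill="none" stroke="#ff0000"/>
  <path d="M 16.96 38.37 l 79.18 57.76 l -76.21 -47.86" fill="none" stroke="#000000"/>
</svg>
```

; Generated by LaserGRBL
G21
G90
G0 X43.30 Y78.10
M3 S946
G01 X32.11 Y57.55 F1333
G01 X23.96 Y41.13 F1333
G01 X18.85 Y28.83 F1333
G01 X16.79 Y20.65 F1333
G01 X17.77 Y16.60 F1333
G0 X106.36 Y57.87
M3 S946
G01 X108.18 Y40.14 F1333
G01 X91.88 Y32.93 F1333
G01 X79.99 Y46.20 F1333
G01 X88.94 Y61.61 F1333
G01 X106.36 Y57.87 F1333
G0 X16.96 Y66.97
M3 S365
G01 X96.14 Y9.21 F3125
G01 X19.93 Y57.07 F3125
M5
G0 X0.00 Y0.00

1 u = 1 mm; y_m = 105.34 − y.

[1] `<path>` quadratic bezier, #ff0000→cut S946 F1333: (43.30,78.10) → (32.11,57.55) → (23.96,41.13) → (18.85,28.83) → (16.79,20.65) → (17.77,16.60)

[2] `<path>` regular polygon, #ff0000→cut S946 F1333: (106.36,57.87) → (108.18,40.14) → (91.88,32.93) → (79.99,46.20) → (88.94,61.61) → (106.36,57.87) (closed)

[3] `<path>` open polyline, #000000→engrave S365 F3125: (16.96,66.97) → (96.14,9.21) → (19.93,57.07)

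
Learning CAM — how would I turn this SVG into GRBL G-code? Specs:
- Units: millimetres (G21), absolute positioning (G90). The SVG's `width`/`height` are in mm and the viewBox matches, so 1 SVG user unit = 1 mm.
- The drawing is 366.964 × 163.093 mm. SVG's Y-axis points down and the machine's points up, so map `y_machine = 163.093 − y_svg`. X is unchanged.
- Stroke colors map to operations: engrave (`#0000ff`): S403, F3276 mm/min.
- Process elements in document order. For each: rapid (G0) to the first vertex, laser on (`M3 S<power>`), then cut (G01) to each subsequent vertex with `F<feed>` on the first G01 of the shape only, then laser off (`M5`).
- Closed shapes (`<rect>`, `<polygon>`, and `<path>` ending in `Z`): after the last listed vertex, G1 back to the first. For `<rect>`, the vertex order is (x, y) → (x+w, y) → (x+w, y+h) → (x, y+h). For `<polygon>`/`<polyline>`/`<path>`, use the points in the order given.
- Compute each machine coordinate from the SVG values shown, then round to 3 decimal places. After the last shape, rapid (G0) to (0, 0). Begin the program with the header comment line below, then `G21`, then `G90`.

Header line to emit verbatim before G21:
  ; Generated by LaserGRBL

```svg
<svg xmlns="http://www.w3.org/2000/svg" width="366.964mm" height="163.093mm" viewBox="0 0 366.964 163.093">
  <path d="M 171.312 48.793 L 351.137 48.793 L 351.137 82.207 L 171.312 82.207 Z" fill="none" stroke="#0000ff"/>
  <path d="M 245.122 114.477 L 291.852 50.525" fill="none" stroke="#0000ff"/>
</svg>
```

viewBox `0 0 366.964 163.093` with mm width/height → 1 unit = 1 mm. Flip: y_m = 163.093 − y_svg.

**Shape 1** — `<path>` rectangle, stroke `#0000ff` → engrave (S403, F3276). Machine vertices: (171.312,114.300) → (351.137,114.300) → (351.137,80.886) → (171.312,80.886) → (171.312,114.300). Closed: final G1 returns to the first vertex.

**Shape 2** — `<path>` line segment, stroke `#0000ff` → engrave (S403, F3276). Machine vertices: (245.122,48.616) → (291.852,112.568). Open path.

; Generated by LaserGRBL
G21
G90
G0 X171.312 Y114.300
M3 S403
G01 X351.137 Y114.300 F3276
G01 X351.137 Y80.886
G01 X171.312 Y80.886
G01 X171.312 Y114.300
M5
G0 X245.122 Y48.616
M3 S403
G01 X291.852 Y112.568 F3276
M5
G0 X0.000 Y0.000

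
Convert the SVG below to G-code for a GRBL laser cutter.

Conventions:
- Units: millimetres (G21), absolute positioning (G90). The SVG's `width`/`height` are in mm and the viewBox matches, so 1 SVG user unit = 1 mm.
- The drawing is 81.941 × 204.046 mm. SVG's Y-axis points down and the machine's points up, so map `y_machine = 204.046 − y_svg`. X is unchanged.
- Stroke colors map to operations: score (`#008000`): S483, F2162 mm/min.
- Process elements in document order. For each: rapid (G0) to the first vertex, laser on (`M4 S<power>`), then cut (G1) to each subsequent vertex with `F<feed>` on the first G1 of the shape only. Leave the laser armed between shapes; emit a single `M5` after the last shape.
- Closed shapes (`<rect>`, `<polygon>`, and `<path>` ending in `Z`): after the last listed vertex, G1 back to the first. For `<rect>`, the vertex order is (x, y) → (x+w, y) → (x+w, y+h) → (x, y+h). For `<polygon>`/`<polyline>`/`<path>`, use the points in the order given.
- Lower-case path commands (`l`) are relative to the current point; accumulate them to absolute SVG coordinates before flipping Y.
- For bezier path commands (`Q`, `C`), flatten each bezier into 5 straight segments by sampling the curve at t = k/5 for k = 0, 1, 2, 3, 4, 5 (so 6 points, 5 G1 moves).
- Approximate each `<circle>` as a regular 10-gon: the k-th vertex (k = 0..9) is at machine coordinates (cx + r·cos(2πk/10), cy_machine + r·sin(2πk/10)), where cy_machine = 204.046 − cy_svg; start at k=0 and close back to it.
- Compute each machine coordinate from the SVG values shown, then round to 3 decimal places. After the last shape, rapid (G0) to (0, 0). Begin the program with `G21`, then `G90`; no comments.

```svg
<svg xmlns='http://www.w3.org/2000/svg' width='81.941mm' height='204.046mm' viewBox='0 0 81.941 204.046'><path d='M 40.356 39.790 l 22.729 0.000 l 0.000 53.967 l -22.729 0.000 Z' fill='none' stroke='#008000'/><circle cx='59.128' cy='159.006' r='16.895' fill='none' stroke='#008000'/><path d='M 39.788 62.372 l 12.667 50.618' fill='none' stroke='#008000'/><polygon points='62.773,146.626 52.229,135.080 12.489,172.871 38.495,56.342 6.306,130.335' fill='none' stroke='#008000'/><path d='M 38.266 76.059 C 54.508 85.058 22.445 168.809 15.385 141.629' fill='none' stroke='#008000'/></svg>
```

1 u = 1 mm; y_m = 204.046 − y.

[1] `<path>` rectangle, #008000→score S483 F2162: (40.356,164.256) → (63.085,164.256) → (63.085,110.289) → (40.356,110.289) → (40.356,164.256) (closed)

[2] `<circle>` circle, #008000→score S483 F2162: (76.023,45.040) → (72.796,54.971) → (64.349,61.108) → (53.907,61.108) → (45.460,54.971) → (42.233,45.040) → (45.460,35.109) → (53.907,28.972) → (64.349,28.972) → (72.796,35.109) → (76.023,45.040) (closed)

[3] `<path>` line segment, #008000→score S483 F2162: (39.788,141.674) → (52.455,91.056)

[4] `<polygon>` closed polygon, #008000→score S483 F2162: (62.773,57.420) → (52.229,68.966) → (12.489,31.175) → (38.495,147.704) → (6.306,73.711) → (62.773,57.420) (closed)

[5] `<path>` cubic bezier, #008000→score S483 F2162: (38.266,127.987) → (42.801,115.103) → (39.262,93.191) → (31.167,71.164) → (22.035,57.935) → (15.385,62.417)

G21
G90
G0 X40.356 Y164.256
M4 S483
G1 X63.085 Y164.256 F2162
G1 X63.085 Y110.289
G1 X40.356 Y110.289
G1 X40.356 Y164.256
G0 X76.023 Y45.040
M4 S483
G1 X72.796 Y54.971 F2162
G1 X64.349 Y61.108
G1 X53.907 Y61.108
G1 X45.460 Y54.971
G1 X42.233 Y45.040
G1 X45.460 Y35.109
G1 X53.907 Y28.972
G1 X64.349 Y28.972
G1 X72.796 Y35.109
G1 X76.023 Y45.040
G0 X39.788 Y141.674
M4 S483
G1 X52.455 Y91.056 F2162
G0 X62.773 Y57.420
M4 S483
G1 X52.229 Y68.966 F2162
G1 X12.489 Y31.175
G1 X38.495 Y147.704
G1 X6.306 Y73.711
G1 X62.773 Y57.420
G0 X38.266 Y127.987
M4 S483
G1 X42.801 Y115.103 F2162
G1 X39.262 Y93.191
G1 X31.167 Y71.164
G1 X22.035 Y57.935
G1 X15.385 Y62.417
M5
G0 X0.000 Y0.000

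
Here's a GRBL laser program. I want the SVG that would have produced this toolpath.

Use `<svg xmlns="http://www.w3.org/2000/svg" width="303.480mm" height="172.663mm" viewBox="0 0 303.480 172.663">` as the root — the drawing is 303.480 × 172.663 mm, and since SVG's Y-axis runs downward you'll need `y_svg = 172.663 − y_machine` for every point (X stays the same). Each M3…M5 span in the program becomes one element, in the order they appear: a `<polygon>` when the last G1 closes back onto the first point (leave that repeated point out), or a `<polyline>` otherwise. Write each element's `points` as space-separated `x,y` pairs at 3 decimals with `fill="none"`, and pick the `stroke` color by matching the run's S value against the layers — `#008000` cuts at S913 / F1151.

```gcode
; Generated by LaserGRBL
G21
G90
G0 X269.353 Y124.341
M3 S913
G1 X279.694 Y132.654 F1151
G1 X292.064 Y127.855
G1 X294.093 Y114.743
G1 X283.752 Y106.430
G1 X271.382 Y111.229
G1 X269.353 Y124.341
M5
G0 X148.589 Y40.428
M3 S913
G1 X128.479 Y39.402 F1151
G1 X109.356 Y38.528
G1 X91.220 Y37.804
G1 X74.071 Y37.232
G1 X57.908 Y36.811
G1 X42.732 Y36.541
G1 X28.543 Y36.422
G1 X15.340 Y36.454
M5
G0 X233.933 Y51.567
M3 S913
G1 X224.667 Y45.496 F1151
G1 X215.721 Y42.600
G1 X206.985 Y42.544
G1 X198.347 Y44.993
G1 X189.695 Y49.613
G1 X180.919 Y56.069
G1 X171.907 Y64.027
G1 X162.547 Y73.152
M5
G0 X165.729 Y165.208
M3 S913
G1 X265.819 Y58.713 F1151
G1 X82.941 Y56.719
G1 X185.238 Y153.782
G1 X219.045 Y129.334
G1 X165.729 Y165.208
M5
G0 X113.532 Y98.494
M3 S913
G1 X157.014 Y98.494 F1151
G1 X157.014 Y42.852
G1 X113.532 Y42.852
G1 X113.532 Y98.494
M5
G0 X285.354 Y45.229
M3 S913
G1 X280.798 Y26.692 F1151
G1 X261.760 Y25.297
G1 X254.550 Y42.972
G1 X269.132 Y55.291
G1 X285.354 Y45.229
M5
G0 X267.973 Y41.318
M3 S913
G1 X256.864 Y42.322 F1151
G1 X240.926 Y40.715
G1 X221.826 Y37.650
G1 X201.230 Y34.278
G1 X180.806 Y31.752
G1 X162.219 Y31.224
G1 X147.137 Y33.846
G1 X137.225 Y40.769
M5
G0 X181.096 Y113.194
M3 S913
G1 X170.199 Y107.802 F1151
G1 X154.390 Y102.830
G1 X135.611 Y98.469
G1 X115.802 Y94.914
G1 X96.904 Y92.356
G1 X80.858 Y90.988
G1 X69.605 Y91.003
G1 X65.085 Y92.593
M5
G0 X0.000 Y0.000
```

y_svg = 172.663 − y_m. Every run uses S913, so all elements get stroke `#008000` (cut).

[1] closed run; points: 269.353,48.322 279.694,40.009 292.064,44.808 294.093,57.920 283.752,66.233 271.382,61.434

[2] open run; points: 148.589,132.235 128.479,133.261 109.356,134.135 91.220,134.859 74.071,135.431 57.908,135.852 42.732,136.122 28.543,136.241 15.340,136.209

[3] open run; points: 233.933,121.096 224.667,127.167 215.721,130.063 206.985,130.119 198.347,127.670 189.695,123.050 180.919,116.594 171.907,108.636 162.547,99.511

[4] closed run; points: 165.729,7.455 265.819,113.950 82.941,115.944 185.238,18.881 219.045,43.329

[5] closed run; points: 113.532,74.169 157.014,74.169 157.014,129.811 113.532,129.811

[6] closed run; points: 285.354,127.434 280.798,145.971 261.760,147.366 254.550,129.691 269.132,117.372

[7] open run; points: 267.973,131.345 256.864,130.341 240.926,131.948 221.826,135.013 201.230,138.385 180.806,140.911 162.219,141.439 147.137,138.817 137.225,131.894

[8] open run; points: 181.096,59.469 170.199,64.861 154.390,69.833 135.611,74.194 115.802,77.749 96.904,80.307 80.858,81.675 69.605,81.660 65.085,80.070

<svg xmlns="http://www.w3.org/2000/svg" width="303.480mm" height="172.663mm" viewBox="0 0 303.480 172.663">
  <polygon points="269.353,48.322 279.694,40.009 292.064,44.808 294.093,57.920 283.752,66.233 271.382,61.434" fill="none" stroke="#008000"/>
  <polyline points="148.589,132.235 128.479,133.261 109.356,134.135 91.220,134.859 74.071,135.431 57.908,135.852 42.732,136.122 28.543,136.241 15.340,136.209" fill="none" stroke="#008000"/>
  <polyline points="233.933,121.096 224.667,127.167 215.721,130.063 206.985,130.119 198.347,127.670 189.695,123.050 180.919,116.594 171.907,108.636 162.547,99.511" fill="none" stroke="#008000"/>
  <polygon points="165.729,7.455 265.819,113.950 82.941,115.944 185.238,18.881 219.045,43.329" fill="none" stroke="#008000"/>
  <polygon points="113.532,74.169 157.014,74.169 157.014,129.811 113.532,129.811" fill="none" stroke="#008000"/>
  <polygon points="285.354,127.434 280.798,145.971 261.760,147.366 254.550,129.691 269.132,117.372" fill="none" stroke="#008000"/>
  <polyline points="267.973,131.345 256.864,130.341 240.926,131.948 221.826,135.013 201.230,138.385 180.806,140.911 162.219,141.439 147.137,138.817 137.225,131.894" fill="none" stroke="#008000"/>
  <polyline points="181.096,59.469 170.199,64.861 154.390,69.833 135.611,74.194 115.802,77.749 96.904,80.307 80.858,81.675 69.605,81.660 65.085,80.070" fill="none" stroke="#008000"/>
</svg>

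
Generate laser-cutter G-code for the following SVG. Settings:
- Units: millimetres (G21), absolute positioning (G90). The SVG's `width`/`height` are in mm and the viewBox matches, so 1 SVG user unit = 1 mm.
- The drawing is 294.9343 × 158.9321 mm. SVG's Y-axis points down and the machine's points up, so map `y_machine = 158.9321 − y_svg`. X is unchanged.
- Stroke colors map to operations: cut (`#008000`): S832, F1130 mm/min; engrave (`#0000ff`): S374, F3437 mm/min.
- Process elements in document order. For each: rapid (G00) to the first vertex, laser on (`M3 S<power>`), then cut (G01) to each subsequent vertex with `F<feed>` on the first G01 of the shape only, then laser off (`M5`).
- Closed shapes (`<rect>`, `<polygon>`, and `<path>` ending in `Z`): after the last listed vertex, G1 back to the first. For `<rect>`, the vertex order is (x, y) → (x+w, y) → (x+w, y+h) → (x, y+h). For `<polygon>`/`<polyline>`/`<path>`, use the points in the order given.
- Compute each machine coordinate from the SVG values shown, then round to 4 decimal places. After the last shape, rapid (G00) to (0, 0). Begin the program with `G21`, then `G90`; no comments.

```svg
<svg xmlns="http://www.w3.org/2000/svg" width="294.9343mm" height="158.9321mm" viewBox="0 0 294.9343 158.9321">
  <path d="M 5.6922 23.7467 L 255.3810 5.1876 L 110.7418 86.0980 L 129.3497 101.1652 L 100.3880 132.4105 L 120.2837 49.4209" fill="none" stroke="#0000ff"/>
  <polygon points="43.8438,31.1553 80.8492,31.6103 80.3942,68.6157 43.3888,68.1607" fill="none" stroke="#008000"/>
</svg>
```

Since the viewBox matches the mm dimensions, user units are millimetres directly. The only transform is the Y-flip y_m = 158.9321 − y_svg.

Shape 1 is a open polyline drawn with `<path>`. Its stroke #0000ff means engrave at S374, F3437. After flipping Y the toolpath is (5.6922,135.1854) → (255.3810,153.7445) → (110.7418,72.8341) → (129.3497,57.7669) → (100.3880,26.5216) → (120.2837,109.5112).

Shape 2 is a regular polygon drawn with `<polygon>`. Its stroke #008000 means cut at S832, F1130. After flipping Y the toolpath is (43.8438,127.7768) → (80.8492,127.3218) → (80.3942,90.3164) → (43.3888,90.7714) → (43.8438,127.7768), returning to the start.

G21
G90
G00 X5.6922 Y135.1854
M3 S374
G01 X255.3810 Y153.7445 F3437
G01 X110.7418 Y72.8341
G01 X129.3497 Y57.7669
G01 X100.3880 Y26.5216
G01 X120.2837 Y109.5112
M5
G00 X43.8438 Y127.7768
M3 S832
G01 X80.8492 Y127.3218 F1130
G01 X80.3942 Y90.3164
G01 X43.3888 Y90.7714
G01 X43.8438 Y127.7768
M5
G00 X0.0000 Y0.0000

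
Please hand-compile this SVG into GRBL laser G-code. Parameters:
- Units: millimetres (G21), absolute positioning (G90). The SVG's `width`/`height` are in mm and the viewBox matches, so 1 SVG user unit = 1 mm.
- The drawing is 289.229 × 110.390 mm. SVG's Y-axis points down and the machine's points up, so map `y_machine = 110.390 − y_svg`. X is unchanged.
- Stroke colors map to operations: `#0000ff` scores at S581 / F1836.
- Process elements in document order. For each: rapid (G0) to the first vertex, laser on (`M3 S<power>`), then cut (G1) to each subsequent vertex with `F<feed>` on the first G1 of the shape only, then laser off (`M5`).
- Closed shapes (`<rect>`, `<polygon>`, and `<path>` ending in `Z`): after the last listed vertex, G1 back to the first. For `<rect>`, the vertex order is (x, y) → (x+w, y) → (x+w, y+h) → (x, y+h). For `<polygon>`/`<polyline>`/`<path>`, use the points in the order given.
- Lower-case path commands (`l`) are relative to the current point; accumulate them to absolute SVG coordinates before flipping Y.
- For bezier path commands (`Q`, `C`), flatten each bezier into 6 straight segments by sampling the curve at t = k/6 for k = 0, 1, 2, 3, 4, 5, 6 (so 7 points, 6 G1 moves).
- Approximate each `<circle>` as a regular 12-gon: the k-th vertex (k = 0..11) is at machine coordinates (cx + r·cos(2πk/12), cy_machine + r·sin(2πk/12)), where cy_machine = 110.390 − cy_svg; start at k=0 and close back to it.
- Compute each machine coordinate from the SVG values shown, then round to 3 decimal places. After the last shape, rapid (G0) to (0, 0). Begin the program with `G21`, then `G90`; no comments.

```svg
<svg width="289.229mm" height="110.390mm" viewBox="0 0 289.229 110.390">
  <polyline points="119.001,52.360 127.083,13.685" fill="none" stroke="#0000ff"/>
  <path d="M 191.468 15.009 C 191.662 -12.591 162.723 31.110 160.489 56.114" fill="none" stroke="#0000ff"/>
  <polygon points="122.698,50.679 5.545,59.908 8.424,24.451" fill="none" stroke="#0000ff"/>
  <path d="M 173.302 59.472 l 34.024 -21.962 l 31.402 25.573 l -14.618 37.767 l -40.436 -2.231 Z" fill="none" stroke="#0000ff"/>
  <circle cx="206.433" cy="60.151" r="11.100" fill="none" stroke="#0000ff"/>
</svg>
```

G21
G90
G0 X119.001 Y58.030
M3 S581
G1 X127.083 Y96.705 F1836
M5
G0 X191.468 Y95.381
M3 S581
G1 X189.396 Y103.656 F1836
G1 X184.019 Y102.547
G1 X176.889 Y94.555
G1 X169.557 Y82.179
G1 X163.573 Y67.919
G1 X160.489 Y54.276
M5
G0 X122.698 Y59.711
M3 S581
G1 X5.545 Y50.482 F1836
G1 X8.424 Y85.939
G1 X122.698 Y59.711
M5
G0 X173.302 Y50.918
M3 S581
G1 X207.326 Y72.880 F1836
G1 X238.728 Y47.307
G1 X224.110 Y9.540
G1 X183.674 Y11.771
G1 X173.302 Y50.918
M5
G0 X217.533 Y50.239
M3 S581
G1 X216.046 Y55.789 F1836
G1 X211.983 Y59.852
G1 X206.433 Y61.339
G1 X200.883 Y59.852
G1 X196.820 Y55.789
G1 X195.333 Y50.239
G1 X196.820 Y44.689
G1 X200.883 Y40.626
G1 X206.433 Y39.139
G1 X211.983 Y40.626
G1 X216.046 Y44.689
G1 X217.533 Y50.239
M5
G0 X0.000 Y0.000

1 u = 1 mm; y_m = 110.390 − y.

[1] `<polyline>` line segment, #0000ff→score S581 F1836: (119.001,58.030) → (127.083,96.705)

[2] `<path>` cubic bezier, #0000ff→score S581 F1836: (191.468,95.381) → (189.396,103.656) → (184.019,102.547) → (176.889,94.555) → (169.557,82.179) → (163.573,67.919) → (160.489,54.276)

[3] `<polygon>` closed polygon, #0000ff→score S581 F1836: (122.698,59.711) → (5.545,50.482) → (8.424,85.939) → (122.698,59.711) (closed)

[4] `<path>` regular polygon, #0000ff→score S581 F1836: (173.302,50.918) → (207.326,72.880) → (238.728,47.307) → (224.110,9.540) → (183.674,11.771) → (173.302,50.918) (closed)

[5] `<circle>` circle, #0000ff→score S581 F1836: (217.533,50.239) → (216.046,55.789) → (211.983,59.852) → (206.433,61.339) → (200.883,59.852) → (196.820,55.789) → (195.333,50.239) → (196.820,44.689) → (200.883,40.626) → (206.433,39.139) → (211.983,40.626) → (216.046,44.689) → (217.533,50.239) (closed)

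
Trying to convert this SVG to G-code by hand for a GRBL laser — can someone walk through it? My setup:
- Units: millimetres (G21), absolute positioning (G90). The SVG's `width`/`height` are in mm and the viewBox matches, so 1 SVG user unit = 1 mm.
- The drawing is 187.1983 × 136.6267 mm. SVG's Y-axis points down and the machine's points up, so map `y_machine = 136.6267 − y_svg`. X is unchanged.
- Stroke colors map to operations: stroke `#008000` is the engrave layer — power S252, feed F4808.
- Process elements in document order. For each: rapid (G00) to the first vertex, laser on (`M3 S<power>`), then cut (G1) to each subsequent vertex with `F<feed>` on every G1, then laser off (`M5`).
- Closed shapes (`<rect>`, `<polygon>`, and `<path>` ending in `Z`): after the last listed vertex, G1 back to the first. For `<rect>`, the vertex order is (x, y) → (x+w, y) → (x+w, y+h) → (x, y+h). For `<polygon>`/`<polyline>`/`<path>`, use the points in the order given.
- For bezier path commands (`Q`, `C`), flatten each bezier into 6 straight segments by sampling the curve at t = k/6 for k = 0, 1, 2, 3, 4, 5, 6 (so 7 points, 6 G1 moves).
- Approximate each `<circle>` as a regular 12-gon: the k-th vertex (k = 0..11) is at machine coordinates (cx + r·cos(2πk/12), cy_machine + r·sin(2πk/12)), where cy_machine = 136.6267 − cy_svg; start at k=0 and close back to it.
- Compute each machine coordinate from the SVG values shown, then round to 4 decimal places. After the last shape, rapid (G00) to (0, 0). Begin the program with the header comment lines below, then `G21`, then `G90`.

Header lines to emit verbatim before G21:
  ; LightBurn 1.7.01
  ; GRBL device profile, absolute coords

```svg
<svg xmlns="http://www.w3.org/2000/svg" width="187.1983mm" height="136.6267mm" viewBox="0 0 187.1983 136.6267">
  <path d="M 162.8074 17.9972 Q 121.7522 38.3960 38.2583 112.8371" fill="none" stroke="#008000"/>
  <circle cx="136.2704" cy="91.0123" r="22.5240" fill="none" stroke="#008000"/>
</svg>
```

1 u = 1 mm; y_m = 136.6267 − y.

[1] `<path>` quadratic bezier, #008000→engrave S252 F4808: (162.8074,118.6295) → (147.9435,110.3287) → (130.7219,99.0256) → (111.1425,84.7201) → (89.2055,67.4123) → (64.9107,47.1021) → (38.2583,23.7896)

[2] `<circle>` circle, #008000→engrave S252 F4808: (158.7944,45.6144) → (155.7768,56.8764) → (147.5324,65.1208) → (136.2704,68.1384) → (125.0084,65.1208) → (116.7640,56.8764) → (113.7464,45.6144) → (116.7640,34.3524) → (125.0084,26.1080) → (136.2704,23.0904) → (147.5324,26.1080) → (155.7768,34.3524) → (158.7944,45.6144) (closed)

; LightBurn 1.7.01
; GRBL device profile, absolute coords
G21
G90
G00 X162.8074 Y118.6295
M3 S252
G1 X147.9435 Y110.3287 F4808
G1 X130.7219 Y99.0256 F4808
G1 X111.1425 Y84.7201 F4808
G1 X89.2055 Y67.4123 F4808
G1 X64.9107 Y47.1021 F4808
G1 X38.2583 Y23.7896 F4808
M5
G00 X158.7944 Y45.6144
M3 S252
G1 X155.7768 Y56.8764 F4808
G1 X147.5324 Y65.1208 F4808
G1 X136.2704 Y68.1384 F4808
G1 X125.0084 Y65.1208 F4808
G1 X116.7640 Y56.8764 F4808
G1 X113.7464 Y45.6144 F4808
G1 X116.7640 Y34.3524 F4808
G1 X125.0084 Y26.1080 F4808
G1 X136.2704 Y23.0904 F4808
G1 X147.5324 Y26.1080 F4808
G1 X155.7768 Y34.3524 F4808
G1 X158.7944 Y45.6144 F4808
M5
G00 X0.0000 Y0.0000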